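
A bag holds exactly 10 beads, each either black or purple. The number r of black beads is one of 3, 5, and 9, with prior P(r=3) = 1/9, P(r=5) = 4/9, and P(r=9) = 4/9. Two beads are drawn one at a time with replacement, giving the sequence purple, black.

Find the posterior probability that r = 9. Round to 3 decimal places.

Under each hypothesis, the probability of the observed sequence is: P(data | r = 3) = (7/10)(3/10) = 21/100; P(data | r = 5) = (5/10)(5/10) = 1/4; P(data | r = 9) = (1/10)(9/10) = 9/100.
The prior-weighted likelihoods are 1/9 · 21/100 = 7/300, 4/9 · 1/4 = 1/9, 4/9 · 9/100 = 1/25; these sum to 157/900.
Hence P(r = 9 | data) = (1/25) / (157/900) = 36/157.

0.229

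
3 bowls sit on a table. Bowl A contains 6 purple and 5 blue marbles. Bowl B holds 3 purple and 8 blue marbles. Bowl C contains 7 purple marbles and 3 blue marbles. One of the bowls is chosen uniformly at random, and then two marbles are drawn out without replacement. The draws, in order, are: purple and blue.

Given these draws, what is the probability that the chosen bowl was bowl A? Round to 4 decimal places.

0.3766

Compute the likelihood of the observed sequence for each case: P(data | bowl A) = (6/11)(5/10) = 3/11; P(data | bowl B) = (3/11)(8/10) = 12/55; P(data | bowl C) = (7/10)(3/9) = 7/30.
Weighting by the prior gives 1/3 · 3/11 = 1/11, 1/3 · 12/55 = 4/55, 1/3 · 7/30 = 7/90; with total 239/990.
So P(bowl A | data) = (1/11) / (239/990) = 90/239.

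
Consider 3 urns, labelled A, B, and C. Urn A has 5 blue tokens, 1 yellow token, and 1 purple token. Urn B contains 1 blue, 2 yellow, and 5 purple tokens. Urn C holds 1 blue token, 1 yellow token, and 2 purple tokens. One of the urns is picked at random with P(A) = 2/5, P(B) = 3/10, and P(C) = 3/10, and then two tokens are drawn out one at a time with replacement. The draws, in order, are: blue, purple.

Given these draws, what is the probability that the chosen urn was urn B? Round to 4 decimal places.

0.2303

For each hypothesis, P(data | H) works out to: P(data | urn A) = (5/7)(1/7) = 0.10204; P(data | urn B) = (1/8)(5/8) = 0.078125; P(data | urn C) = (1/4)(2/4) = 0.125.
The prior-weighted likelihoods are 2/5 · 0.10204 = 0.040816, 3/10 · 0.078125 = 0.023438, 3/10 · 0.125 = 0.0375; with total 0.10175.
By Bayes' rule, P(urn B | data) = (0.023438) / (0.10175) = 0.23034.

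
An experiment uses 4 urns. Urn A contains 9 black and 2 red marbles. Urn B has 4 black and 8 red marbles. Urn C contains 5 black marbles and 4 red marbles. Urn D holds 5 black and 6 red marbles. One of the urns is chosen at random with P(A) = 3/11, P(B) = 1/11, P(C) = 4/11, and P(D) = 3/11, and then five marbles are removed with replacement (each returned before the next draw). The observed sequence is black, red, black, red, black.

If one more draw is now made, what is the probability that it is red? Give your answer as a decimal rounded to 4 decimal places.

0.4371

Compute the likelihood of the observed sequence for each case: P(data | urn A) = (9/11)(2/11)(9/11)(2/11)(9/11) = 0.018106; P(data | urn B) = (4/12)(8/12)(4/12)(8/12)(4/12) = 0.016461; P(data | urn C) = (5/9)(4/9)(5/9)(4/9)(5/9) = 0.03387; P(data | urn D) = (5/11)(6/11)(5/11)(6/11)(5/11) = 0.027941.
The prior-weighted likelihoods are 3/11 · 0.018106 = 0.004938, 1/11 · 0.016461 = 0.0014964, 4/11 · 0.03387 = 0.012316, 3/11 · 0.027941 = 0.0076204; with total 0.026371.
The posterior is then P(urn A | data) = 0.18725, P(urn B | data) = 0.056745, P(urn C | data) = 0.46704, P(urn D | data) = 0.28897.
Averaging over the posterior, P(red next | data) = (2/11)(0.18725) + (2/3)(0.056745) + (4/9)(0.46704) + (6/11)(0.28897) = 0.43707.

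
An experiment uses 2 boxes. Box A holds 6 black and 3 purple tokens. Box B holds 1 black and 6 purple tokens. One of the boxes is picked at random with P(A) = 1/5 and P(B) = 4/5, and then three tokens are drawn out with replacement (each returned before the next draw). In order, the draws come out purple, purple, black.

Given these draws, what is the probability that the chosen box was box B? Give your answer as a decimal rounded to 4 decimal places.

0.8500

Compute the likelihood of the observed sequence for each case: P(data | box A) = (3/9)(3/9)(6/9) = 0.074074; P(data | box B) = (6/7)(6/7)(1/7) = 0.10496.
Weighting by the prior gives 1/5 · 0.074074 = 0.014815, 4/5 · 0.10496 = 0.083965; these sum to 0.09878.
Hence P(box B | data) = (0.083965) / (0.09878) = 0.85002.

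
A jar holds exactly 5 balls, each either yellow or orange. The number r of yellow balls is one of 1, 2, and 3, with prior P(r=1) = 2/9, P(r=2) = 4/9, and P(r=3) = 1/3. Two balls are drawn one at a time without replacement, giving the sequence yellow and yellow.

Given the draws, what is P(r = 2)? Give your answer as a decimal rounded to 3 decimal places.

0.308

Compute the likelihood of the observed sequence for each case: P(data | r = 1) = (1/5)(0/4) = 0; P(data | r = 2) = (2/5)(1/4) = 1/10; P(data | r = 3) = (3/5)(2/4) = 3/10.
Weighting by the prior gives 2/9 · 0 = 0, 4/9 · 1/10 = 2/45, 1/3 · 3/10 = 1/10; these sum to 13/90.
Hence P(r = 2 | data) = (2/45) / (13/90) = 4/13.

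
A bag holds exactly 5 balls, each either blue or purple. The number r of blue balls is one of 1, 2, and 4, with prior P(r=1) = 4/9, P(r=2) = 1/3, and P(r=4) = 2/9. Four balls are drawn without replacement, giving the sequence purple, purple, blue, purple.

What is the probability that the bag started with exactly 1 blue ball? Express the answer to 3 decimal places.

0.727

For each hypothesis, P(data | H) works out to: P(data | r = 1) = (4/5)(3/4)(1/3)(2/2) = 1/5; P(data | r = 2) = (3/5)(2/4)(2/3)(1/2) = 1/10; P(data | r = 4) = (1/5)(0/4) = 0.
Weighting by the prior gives 4/9 · 1/5 = 4/45, 1/3 · 1/10 = 1/30, 2/9 · 0 = 0; these sum to 11/90.
By Bayes' rule, P(r = 1 | data) = (4/45) / (11/90) = 8/11.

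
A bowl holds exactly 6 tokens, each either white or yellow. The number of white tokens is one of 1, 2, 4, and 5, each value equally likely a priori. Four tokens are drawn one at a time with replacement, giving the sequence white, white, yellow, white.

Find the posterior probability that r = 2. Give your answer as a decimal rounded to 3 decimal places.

0.110

For each hypothesis, P(data | H) works out to: P(data | r = 1) = (1/6)(1/6)(5/6)(1/6) = 0.003858; P(data | r = 2) = (2/6)(2/6)(4/6)(2/6) = 0.024691; P(data | r = 4) = (4/6)(4/6)(2/6)(4/6) = 0.098765; P(data | r = 5) = (5/6)(5/6)(1/6)(5/6) = 0.096451.
The prior-weighted likelihoods are 1/4 · 0.003858 = 0.00096451, 1/4 · 0.024691 = 0.0061728, 1/4 · 0.098765 = 0.024691, 1/4 · 0.096451 = 0.024113; summing to 0.055941.
By Bayes' rule, P(r = 2 | data) = (0.0061728) / (0.055941) = 0.11034.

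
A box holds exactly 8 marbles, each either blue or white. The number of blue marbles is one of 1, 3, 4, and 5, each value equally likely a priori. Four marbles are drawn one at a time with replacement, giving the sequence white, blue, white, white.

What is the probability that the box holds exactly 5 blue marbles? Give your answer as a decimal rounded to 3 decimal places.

0.122

The likelihood of the observed sequence under each hypothesis: P(data | r = 1) = (7/8)(1/8)(7/8)(7/8) = 0.08374; P(data | r = 3) = (5/8)(3/8)(5/8)(5/8) = 0.091553; P(data | r = 4) = (4/8)(4/8)(4/8)(4/8) = 0.0625; P(data | r = 5) = (3/8)(5/8)(3/8)(3/8) = 0.032959.
The prior-weighted likelihoods are 1/4 · 0.08374 = 0.020935, 1/4 · 0.091553 = 0.022888, 1/4 · 0.0625 = 0.015625, 1/4 · 0.032959 = 0.0082397; summing to 0.067688.
So P(r = 5 | data) = (0.0082397) / (0.067688) = 0.12173.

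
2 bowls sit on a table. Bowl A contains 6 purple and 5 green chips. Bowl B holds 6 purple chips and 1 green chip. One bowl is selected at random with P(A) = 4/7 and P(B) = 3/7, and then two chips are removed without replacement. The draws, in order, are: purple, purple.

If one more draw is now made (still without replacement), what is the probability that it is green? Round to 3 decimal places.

0.320

Compute the likelihood of the observed sequence for each case: P(data | bowl A) = (6/11)(5/10) = 3/11; P(data | bowl B) = (6/7)(5/6) = 5/7.
The prior-weighted likelihoods are 4/7 · 3/11 = 12/77, 3/7 · 5/7 = 15/49; summing to 249/539.
The posterior is then P(bowl A | data) = 28/83, P(bowl B | data) = 55/83.
Averaging over the posterior, P(green next | data) = (5/9)(28/83) + (1/5)(55/83) = 239/747.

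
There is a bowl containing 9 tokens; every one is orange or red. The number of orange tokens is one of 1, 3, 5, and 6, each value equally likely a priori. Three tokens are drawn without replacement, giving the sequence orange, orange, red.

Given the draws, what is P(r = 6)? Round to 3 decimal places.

0.437

For each hypothesis, P(data | H) works out to: P(data | r = 1) = (1/9)(0/8) = 0; P(data | r = 3) = (3/9)(2/8)(6/7) = 0.071429; P(data | r = 5) = (5/9)(4/8)(4/7) = 0.15873; P(data | r = 6) = (6/9)(5/8)(3/7) = 0.17857.
Multiplying each by its prior: 1/4 · 0 = 0, 1/4 · 0.071429 = 0.017857, 1/4 · 0.15873 = 0.039683, 1/4 · 0.17857 = 0.044643; summing to 0.10218.
Hence P(r = 6 | data) = (0.044643) / (0.10218) = 0.43689.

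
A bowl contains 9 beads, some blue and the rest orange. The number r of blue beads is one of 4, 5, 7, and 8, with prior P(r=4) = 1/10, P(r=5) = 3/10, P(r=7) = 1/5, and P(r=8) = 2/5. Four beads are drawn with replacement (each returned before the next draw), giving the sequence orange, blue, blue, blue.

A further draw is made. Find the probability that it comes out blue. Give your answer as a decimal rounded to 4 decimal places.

For each hypothesis, P(data | H) works out to: P(data | r = 4) = (5/9)(4/9)(4/9)(4/9) = 0.048773; P(data | r = 5) = (4/9)(5/9)(5/9)(5/9) = 0.076208; P(data | r = 7) = (2/9)(7/9)(7/9)(7/9) = 0.10456; P(data | r = 8) = (1/9)(8/9)(8/9)(8/9) = 0.078037.
Multiplying each by its prior: 1/10 · 0.048773 = 0.0048773, 3/10 · 0.076208 = 0.022862, 1/5 · 0.10456 = 0.020911, 2/5 · 0.078037 = 0.031215; these sum to 0.079866.
Dividing through by the total gives posterior P(r = 4 | data) = 0.061069, P(r = 5 | data) = 0.28626, P(r = 7 | data) = 0.26183, P(r = 8 | data) = 0.39084.
The predictive probability is P(blue next | data) = (4/9)(0.061069) + (5/9)(0.28626) + (7/9)(0.26183) + (8/9)(0.39084) = 0.73723.

0.7372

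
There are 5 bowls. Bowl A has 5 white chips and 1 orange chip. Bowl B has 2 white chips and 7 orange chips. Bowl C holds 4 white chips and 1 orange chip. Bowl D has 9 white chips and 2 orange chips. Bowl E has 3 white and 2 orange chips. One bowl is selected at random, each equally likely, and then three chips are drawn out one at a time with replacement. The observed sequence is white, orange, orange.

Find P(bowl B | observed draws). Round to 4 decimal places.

Compute the likelihood of the observed sequence for each case: P(data | bowl A) = (5/6)(1/6)(1/6) = 0.023148; P(data | bowl B) = (2/9)(7/9)(7/9) = 0.13443; P(data | bowl C) = (4/5)(1/5)(1/5) = 0.032; P(data | bowl D) = (9/11)(2/11)(2/11) = 0.027047; P(data | bowl E) = (3/5)(2/5)(2/5) = 0.096.
Weighting by the prior gives 1/5 · 0.023148 = 0.0046296, 1/5 · 0.13443 = 0.026886, 1/5 · 0.032 = 0.0064, 1/5 · 0.027047 = 0.0054095, 1/5 · 0.096 = 0.0192; with total 0.062525.
So P(bowl B | data) = (0.026886) / (0.062525) = 0.43.

0.4300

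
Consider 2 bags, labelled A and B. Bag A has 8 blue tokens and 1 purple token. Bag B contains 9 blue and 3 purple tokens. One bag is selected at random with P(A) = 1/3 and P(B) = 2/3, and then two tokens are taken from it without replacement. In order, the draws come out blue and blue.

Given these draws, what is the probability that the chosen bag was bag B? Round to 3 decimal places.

0.584

For each hypothesis, P(data | H) works out to: P(data | bag A) = (8/9)(7/8) = 7/9; P(data | bag B) = (9/12)(8/11) = 6/11.
Multiplying each by its prior: 1/3 · 7/9 = 7/27, 2/3 · 6/11 = 4/11; these sum to 185/297.
Therefore the posterior P(bag B | data) = (4/11) / (185/297) = 108/185.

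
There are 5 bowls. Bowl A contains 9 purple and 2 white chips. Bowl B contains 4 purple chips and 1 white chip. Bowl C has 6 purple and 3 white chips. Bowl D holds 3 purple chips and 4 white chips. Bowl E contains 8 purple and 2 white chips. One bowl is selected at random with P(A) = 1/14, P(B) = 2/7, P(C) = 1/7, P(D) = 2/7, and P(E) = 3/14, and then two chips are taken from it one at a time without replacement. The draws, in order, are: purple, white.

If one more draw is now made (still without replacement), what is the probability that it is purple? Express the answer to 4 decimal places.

The likelihood of the observed sequence under each hypothesis: P(data | bowl A) = (9/11)(2/10) = 0.16364; P(data | bowl B) = (4/5)(1/4) = 0.2; P(data | bowl C) = (6/9)(3/8) = 0.25; P(data | bowl D) = (3/7)(4/6) = 0.28571; P(data | bowl E) = (8/10)(2/9) = 0.17778.
The prior-weighted likelihoods are 1/14 · 0.16364 = 0.011688, 2/7 · 0.2 = 0.057143, 1/7 · 0.25 = 0.035714, 2/7 · 0.28571 = 0.081633, 3/14 · 0.17778 = 0.038095; summing to 0.22427.
Normalising, the posterior is P(bowl A | data) = 0.052116, P(bowl B | data) = 0.25479, P(bowl C | data) = 0.15924, P(bowl D | data) = 0.36399, P(bowl E | data) = 0.16986.
Averaging over the posterior, P(purple next | data) = (8/9)(0.052116) + (1)(0.25479) + (5/7)(0.15924) + (2/5)(0.36399) + (7/8)(0.16986) = 0.70909.

0.7091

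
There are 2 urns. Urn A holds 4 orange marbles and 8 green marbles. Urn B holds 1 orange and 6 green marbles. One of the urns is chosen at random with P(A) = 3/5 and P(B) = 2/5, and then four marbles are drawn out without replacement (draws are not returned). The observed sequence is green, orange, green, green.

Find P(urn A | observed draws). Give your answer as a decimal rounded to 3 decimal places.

Under each hypothesis, the probability of the observed sequence is: P(data | urn A) = (8/12)(4/11)(7/10)(6/9) = 0.11313; P(data | urn B) = (6/7)(1/6)(5/5)(4/4) = 0.14286.
The prior-weighted likelihoods are 3/5 · 0.11313 = 0.067879, 2/5 · 0.14286 = 0.057143; summing to 0.12502.
By Bayes' rule, P(urn A | data) = (0.067879) / (0.12502) = 0.54294.

0.543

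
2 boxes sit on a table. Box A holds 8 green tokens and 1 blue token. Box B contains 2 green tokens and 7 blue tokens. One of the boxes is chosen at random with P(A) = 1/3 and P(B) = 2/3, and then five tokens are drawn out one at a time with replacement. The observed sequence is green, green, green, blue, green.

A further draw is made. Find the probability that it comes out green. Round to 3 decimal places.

0.854

Compute the likelihood of the observed sequence for each case: P(data | box A) = (8/9)(8/9)(8/9)(1/9)(8/9) = 0.069366; P(data | box B) = (2/9)(2/9)(2/9)(7/9)(2/9) = 0.0018967.
Weighting by the prior gives 1/3 · 0.069366 = 0.023122, 2/3 · 0.0018967 = 0.0012645; these sum to 0.024387.
Dividing through by the total gives posterior P(box A | data) = 0.94815, P(box B | data) = 0.051852.
So P(green next | data) = Σ P(green next | H) P(H | data) = (8/9)(0.94815) + (2/9)(0.051852) = 0.85432.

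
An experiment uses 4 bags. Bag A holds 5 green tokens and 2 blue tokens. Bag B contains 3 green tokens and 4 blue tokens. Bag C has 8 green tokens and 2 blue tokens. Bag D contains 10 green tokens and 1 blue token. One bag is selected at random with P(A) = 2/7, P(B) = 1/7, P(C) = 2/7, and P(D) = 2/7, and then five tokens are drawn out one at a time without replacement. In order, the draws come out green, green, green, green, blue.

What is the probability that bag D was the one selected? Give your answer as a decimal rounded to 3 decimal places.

Compute the likelihood of the observed sequence for each case: P(data | bag A) = (5/7)(4/6)(3/5)(2/4)(2/3) = 0.095238; P(data | bag B) = (3/7)(2/6)(1/5)(0/4) = 0; P(data | bag C) = (8/10)(7/9)(6/8)(5/7)(2/6) = 0.11111; P(data | bag D) = (10/11)(9/10)(8/9)(7/8)(1/7) = 0.090909.
The prior-weighted likelihoods are 2/7 · 0.095238 = 0.027211, 1/7 · 0 = 0, 2/7 · 0.11111 = 0.031746, 2/7 · 0.090909 = 0.025974; these sum to 0.084931.
So P(bag D | data) = (0.025974) / (0.084931) = 0.30583.

0.306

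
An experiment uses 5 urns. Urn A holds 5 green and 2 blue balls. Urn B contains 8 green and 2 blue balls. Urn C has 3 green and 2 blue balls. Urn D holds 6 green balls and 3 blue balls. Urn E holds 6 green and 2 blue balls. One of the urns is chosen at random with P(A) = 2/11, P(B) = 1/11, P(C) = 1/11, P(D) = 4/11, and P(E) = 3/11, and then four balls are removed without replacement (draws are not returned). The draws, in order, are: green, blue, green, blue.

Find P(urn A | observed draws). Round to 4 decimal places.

The likelihood of the observed sequence under each hypothesis: P(data | urn A) = (5/7)(2/6)(4/5)(1/4) = 0.047619; P(data | urn B) = (8/10)(2/9)(7/8)(1/7) = 0.022222; P(data | urn C) = (3/5)(2/4)(2/3)(1/2) = 0.1; P(data | urn D) = (6/9)(3/8)(5/7)(2/6) = 0.059524; P(data | urn E) = (6/8)(2/7)(5/6)(1/5) = 0.035714.
Weighting by the prior gives 2/11 · 0.047619 = 0.008658, 1/11 · 0.022222 = 0.0020202, 1/11 · 0.1 = 0.0090909, 4/11 · 0.059524 = 0.021645, 3/11 · 0.035714 = 0.0097403; with total 0.051154.
Hence P(urn A | data) = (0.008658) / (0.051154) = 0.16925.

0.1693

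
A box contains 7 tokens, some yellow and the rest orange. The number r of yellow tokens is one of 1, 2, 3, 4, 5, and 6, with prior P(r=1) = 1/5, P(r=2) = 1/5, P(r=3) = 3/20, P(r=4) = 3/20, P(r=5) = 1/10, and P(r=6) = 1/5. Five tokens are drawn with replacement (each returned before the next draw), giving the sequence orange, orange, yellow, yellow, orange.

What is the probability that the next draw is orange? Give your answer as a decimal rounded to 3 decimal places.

Under each hypothesis, the probability of the observed sequence is: P(data | r = 1) = (6/7)(6/7)(1/7)(1/7)(6/7) = 0.012852; P(data | r = 2) = (5/7)(5/7)(2/7)(2/7)(5/7) = 0.02975; P(data | r = 3) = (4/7)(4/7)(3/7)(3/7)(4/7) = 0.034271; P(data | r = 4) = (3/7)(3/7)(4/7)(4/7)(3/7) = 0.025704; P(data | r = 5) = (2/7)(2/7)(5/7)(5/7)(2/7) = 0.0119; P(data | r = 6) = (1/7)(1/7)(6/7)(6/7)(1/7) = 0.002142.
Weighting by the prior gives 1/5 · 0.012852 = 0.0025704, 1/5 · 0.02975 = 0.0059499, 3/20 · 0.034271 = 0.0051407, 3/20 · 0.025704 = 0.0038555, 1/10 · 0.0119 = 0.00119, 1/5 · 0.002142 = 0.00042839; these sum to 0.019135.
Dividing through by the total gives posterior P(r = 1 | data) = 0.13433, P(r = 2 | data) = 0.31095, P(r = 3 | data) = 0.26866, P(r = 4 | data) = 0.20149, P(r = 5 | data) = 0.062189, P(r = 6 | data) = 0.022388.
The predictive probability is P(orange next | data) = (6/7)(0.13433) + (5/7)(0.31095) + (4/7)(0.26866) + (3/7)(0.20149) + (2/7)(0.062189) + (1/7)(0.022388) = 0.59808.

0.598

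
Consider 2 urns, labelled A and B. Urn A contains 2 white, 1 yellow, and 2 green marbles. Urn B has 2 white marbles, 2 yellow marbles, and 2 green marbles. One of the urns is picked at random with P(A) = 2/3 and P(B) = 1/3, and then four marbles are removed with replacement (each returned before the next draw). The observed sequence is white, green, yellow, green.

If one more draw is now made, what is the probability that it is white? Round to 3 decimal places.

The likelihood of the observed sequence under each hypothesis: P(data | urn A) = (2/5)(2/5)(1/5)(2/5) = 0.0128; P(data | urn B) = (2/6)(2/6)(2/6)(2/6) = 0.012346.
Multiplying each by its prior: 2/3 · 0.0128 = 0.0085333, 1/3 · 0.012346 = 0.0041152; these sum to 0.012649.
The posterior is then P(urn A | data) = 0.67465, P(urn B | data) = 0.32535.
The predictive probability is P(white next | data) = (2/5)(0.67465) + (1/3)(0.32535) = 0.37831.

0.378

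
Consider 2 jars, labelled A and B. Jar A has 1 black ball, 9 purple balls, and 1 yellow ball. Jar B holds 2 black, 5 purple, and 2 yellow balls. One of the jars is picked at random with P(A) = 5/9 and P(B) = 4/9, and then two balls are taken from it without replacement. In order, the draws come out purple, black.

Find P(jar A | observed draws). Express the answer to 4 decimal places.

Compute the likelihood of the observed sequence for each case: P(data | jar A) = (9/11)(1/10) = 0.081818; P(data | jar B) = (5/9)(2/8) = 0.13889.
Multiplying each by its prior: 5/9 · 0.081818 = 0.045455, 4/9 · 0.13889 = 0.061728; with total 0.10718.
Hence P(jar A | data) = (0.045455) / (0.10718) = 0.42408.

0.4241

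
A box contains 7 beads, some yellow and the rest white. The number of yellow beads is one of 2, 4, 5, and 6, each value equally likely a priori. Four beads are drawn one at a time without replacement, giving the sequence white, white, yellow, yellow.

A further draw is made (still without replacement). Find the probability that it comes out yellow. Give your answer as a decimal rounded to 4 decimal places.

0.5789

Compute the likelihood of the observed sequence for each case: P(data | r = 2) = (5/7)(4/6)(2/5)(1/4) = 1/21; P(data | r = 4) = (3/7)(2/6)(4/5)(3/4) = 3/35; P(data | r = 5) = (2/7)(1/6)(5/5)(4/4) = 1/21; P(data | r = 6) = (1/7)(0/6) = 0.
The prior-weighted likelihoods are 1/4 · 1/21 = 1/84, 1/4 · 3/35 = 3/140, 1/4 · 1/21 = 1/84, 1/4 · 0 = 0; summing to 19/420.
Dividing through by the total gives posterior P(r = 2 | data) = 5/19, P(r = 4 | data) = 9/19, P(r = 5 | data) = 5/19, P(r = 6 | data) = 0.
So P(yellow next | data) = Σ P(yellow next | H) P(H | data) = (0)(5/19) + (2/3)(9/19) + (1)(5/19) = 11/19.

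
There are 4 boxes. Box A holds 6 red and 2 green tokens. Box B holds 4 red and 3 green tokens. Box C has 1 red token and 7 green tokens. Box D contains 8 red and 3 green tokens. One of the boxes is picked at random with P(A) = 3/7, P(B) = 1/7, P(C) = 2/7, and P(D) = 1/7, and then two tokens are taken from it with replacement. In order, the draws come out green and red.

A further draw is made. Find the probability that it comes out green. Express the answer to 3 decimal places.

Compute the likelihood of the observed sequence for each case: P(data | box A) = (2/8)(6/8) = 0.1875; P(data | box B) = (3/7)(4/7) = 0.2449; P(data | box C) = (7/8)(1/8) = 0.10938; P(data | box D) = (3/11)(8/11) = 0.19835.
The prior-weighted likelihoods are 3/7 · 0.1875 = 0.080357, 1/7 · 0.2449 = 0.034985, 2/7 · 0.10938 = 0.03125, 1/7 · 0.19835 = 0.028335; summing to 0.17493.
Normalising, the posterior is P(box A | data) = 0.45937, P(box B | data) = 0.2, P(box C | data) = 0.17865, P(box D | data) = 0.16198.
Averaging over the posterior, P(green next | data) = (1/4)(0.45937) + (3/7)(0.2) + (7/8)(0.17865) + (3/11)(0.16198) = 0.40105.

0.401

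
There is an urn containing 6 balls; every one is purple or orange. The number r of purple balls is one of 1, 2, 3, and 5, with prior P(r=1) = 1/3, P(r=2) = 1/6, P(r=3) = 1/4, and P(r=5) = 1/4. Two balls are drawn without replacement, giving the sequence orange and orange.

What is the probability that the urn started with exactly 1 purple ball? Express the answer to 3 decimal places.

Compute the likelihood of the observed sequence for each case: P(data | r = 1) = (5/6)(4/5) = 2/3; P(data | r = 2) = (4/6)(3/5) = 2/5; P(data | r = 3) = (3/6)(2/5) = 1/5; P(data | r = 5) = (1/6)(0/5) = 0.
Multiplying each by its prior: 1/3 · 2/3 = 2/9, 1/6 · 2/5 = 1/15, 1/4 · 1/5 = 1/20, 1/4 · 0 = 0; these sum to 61/180.
So P(r = 1 | data) = (2/9) / (61/180) = 40/61.

0.656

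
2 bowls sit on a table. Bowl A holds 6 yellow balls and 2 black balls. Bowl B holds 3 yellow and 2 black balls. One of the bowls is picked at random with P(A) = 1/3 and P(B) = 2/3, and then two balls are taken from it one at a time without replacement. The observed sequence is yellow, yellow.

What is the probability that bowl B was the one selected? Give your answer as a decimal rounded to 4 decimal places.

For each hypothesis, P(data | H) works out to: P(data | bowl A) = (6/8)(5/7) = 15/28; P(data | bowl B) = (3/5)(2/4) = 3/10.
The prior-weighted likelihoods are 1/3 · 15/28 = 5/28, 2/3 · 3/10 = 1/5; with total 53/140.
Therefore the posterior P(bowl B | data) = (1/5) / (53/140) = 28/53.

0.5283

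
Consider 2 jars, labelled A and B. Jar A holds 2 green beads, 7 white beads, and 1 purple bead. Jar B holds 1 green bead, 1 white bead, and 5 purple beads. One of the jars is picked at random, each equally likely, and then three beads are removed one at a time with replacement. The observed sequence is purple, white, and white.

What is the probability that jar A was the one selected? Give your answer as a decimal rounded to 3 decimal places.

0.771

The likelihood of the observed sequence under each hypothesis: P(data | jar A) = (1/10)(7/10)(7/10) = 0.049; P(data | jar B) = (5/7)(1/7)(1/7) = 0.014577.
The prior-weighted likelihoods are 1/2 · 0.049 = 0.0245, 1/2 · 0.014577 = 0.0072886; summing to 0.031789.
So P(jar A | data) = (0.0245) / (0.031789) = 0.77072.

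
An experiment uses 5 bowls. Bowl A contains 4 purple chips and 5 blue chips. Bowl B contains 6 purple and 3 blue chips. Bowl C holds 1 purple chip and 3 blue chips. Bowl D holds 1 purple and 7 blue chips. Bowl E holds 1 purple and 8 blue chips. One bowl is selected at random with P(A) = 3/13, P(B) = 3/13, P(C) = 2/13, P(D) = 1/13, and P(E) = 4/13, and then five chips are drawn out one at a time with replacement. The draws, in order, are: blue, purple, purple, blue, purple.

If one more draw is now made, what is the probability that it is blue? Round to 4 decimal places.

Compute the likelihood of the observed sequence for each case: P(data | bowl A) = (5/9)(4/9)(4/9)(5/9)(4/9) = 0.027096; P(data | bowl B) = (3/9)(6/9)(6/9)(3/9)(6/9) = 0.032922; P(data | bowl C) = (3/4)(1/4)(1/4)(3/4)(1/4) = 0.0087891; P(data | bowl D) = (7/8)(1/8)(1/8)(7/8)(1/8) = 0.0014954; P(data | bowl E) = (8/9)(1/9)(1/9)(8/9)(1/9) = 0.0010838.
Weighting by the prior gives 3/13 · 0.027096 = 0.006253, 3/13 · 0.032922 = 0.0075973, 2/13 · 0.0087891 = 0.0013522, 1/13 · 0.0014954 = 0.00011503, 4/13 · 0.0010838 = 0.00033349; these sum to 0.015651.
Normalising, the posterior is P(bowl A | data) = 0.39952, P(bowl B | data) = 0.48542, P(bowl C | data) = 0.086395, P(bowl D | data) = 0.0073496, P(bowl E | data) = 0.021308.
The predictive probability is P(blue next | data) = (5/9)(0.39952) + (1/3)(0.48542) + (3/4)(0.086395) + (7/8)(0.0073496) + (8/9)(0.021308) = 0.47393.

0.4739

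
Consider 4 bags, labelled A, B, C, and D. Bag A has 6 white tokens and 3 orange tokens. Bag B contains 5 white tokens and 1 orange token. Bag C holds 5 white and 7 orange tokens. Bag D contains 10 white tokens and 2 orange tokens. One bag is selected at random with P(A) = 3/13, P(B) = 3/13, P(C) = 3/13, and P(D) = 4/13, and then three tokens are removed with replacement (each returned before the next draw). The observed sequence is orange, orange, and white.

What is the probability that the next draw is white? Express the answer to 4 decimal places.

For each hypothesis, P(data | H) works out to: P(data | bag A) = (3/9)(3/9)(6/9) = 0.074074; P(data | bag B) = (1/6)(1/6)(5/6) = 0.023148; P(data | bag C) = (7/12)(7/12)(5/12) = 0.14178; P(data | bag D) = (2/12)(2/12)(10/12) = 0.023148.
The prior-weighted likelihoods are 3/13 · 0.074074 = 0.017094, 3/13 · 0.023148 = 0.0053419, 3/13 · 0.14178 = 0.032719, 4/13 · 0.023148 = 0.0071225; summing to 0.062277.
The posterior is then P(bag A | data) = 0.27448, P(bag B | data) = 0.085776, P(bag C | data) = 0.52538, P(bag D | data) = 0.11437.
The predictive probability is P(white next | data) = (2/3)(0.27448) + (5/6)(0.085776) + (5/12)(0.52538) + (5/6)(0.11437) = 0.56868.

0.5687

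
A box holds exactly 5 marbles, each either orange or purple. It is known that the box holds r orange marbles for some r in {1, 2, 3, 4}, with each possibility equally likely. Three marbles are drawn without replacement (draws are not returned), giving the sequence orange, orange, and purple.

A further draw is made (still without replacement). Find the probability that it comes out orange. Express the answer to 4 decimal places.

0.6000

The likelihood of the observed sequence under each hypothesis: P(data | r = 1) = (1/5)(0/4) = 0; P(data | r = 2) = (2/5)(1/4)(3/3) = 1/10; P(data | r = 3) = (3/5)(2/4)(2/3) = 1/5; P(data | r = 4) = (4/5)(3/4)(1/3) = 1/5.
Weighting by the prior gives 1/4 · 0 = 0, 1/4 · 1/10 = 1/40, 1/4 · 1/5 = 1/20, 1/4 · 1/5 = 1/20; these sum to 1/8.
The posterior is then P(r = 1 | data) = 0, P(r = 2 | data) = 1/5, P(r = 3 | data) = 2/5, P(r = 4 | data) = 2/5.
So P(orange next | data) = Σ P(orange next | H) P(H | data) = (0)(1/5) + (1/2)(2/5) + (1)(2/5) = 3/5.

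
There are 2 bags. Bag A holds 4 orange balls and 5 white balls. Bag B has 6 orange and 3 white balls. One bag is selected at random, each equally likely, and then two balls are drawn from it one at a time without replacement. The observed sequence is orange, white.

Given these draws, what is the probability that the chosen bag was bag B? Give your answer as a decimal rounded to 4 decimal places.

0.4737

The likelihood of the observed sequence under each hypothesis: P(data | bag A) = (4/9)(5/8) = 5/18; P(data | bag B) = (6/9)(3/8) = 1/4.
The prior-weighted likelihoods are 1/2 · 5/18 = 5/36, 1/2 · 1/4 = 1/8; these sum to 19/72.
So P(bag B | data) = (1/8) / (19/72) = 9/19.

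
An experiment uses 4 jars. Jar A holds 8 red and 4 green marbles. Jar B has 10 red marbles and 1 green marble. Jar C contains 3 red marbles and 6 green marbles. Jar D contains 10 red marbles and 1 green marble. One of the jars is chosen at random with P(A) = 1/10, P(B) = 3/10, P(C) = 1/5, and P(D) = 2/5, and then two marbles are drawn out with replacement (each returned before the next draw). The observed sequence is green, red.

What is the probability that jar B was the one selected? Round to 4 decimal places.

0.1991

Under each hypothesis, the probability of the observed sequence is: P(data | jar A) = (4/12)(8/12) = 0.22222; P(data | jar B) = (1/11)(10/11) = 0.082645; P(data | jar C) = (6/9)(3/9) = 0.22222; P(data | jar D) = (1/11)(10/11) = 0.082645.
Multiplying each by its prior: 1/10 · 0.22222 = 0.022222, 3/10 · 0.082645 = 0.024793, 1/5 · 0.22222 = 0.044444, 2/5 · 0.082645 = 0.033058; these sum to 0.12452.
So P(jar B | data) = (0.024793) / (0.12452) = 0.19912.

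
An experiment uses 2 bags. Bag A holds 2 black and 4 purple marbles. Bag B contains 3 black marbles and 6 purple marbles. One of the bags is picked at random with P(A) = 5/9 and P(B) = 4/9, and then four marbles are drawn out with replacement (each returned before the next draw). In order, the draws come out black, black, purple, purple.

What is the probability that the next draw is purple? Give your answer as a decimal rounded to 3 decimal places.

Compute the likelihood of the observed sequence for each case: P(data | bag A) = (2/6)(2/6)(4/6)(4/6) = 4/81; P(data | bag B) = (3/9)(3/9)(6/9)(6/9) = 4/81.
Multiplying each by its prior: 5/9 · 4/81 = 20/729, 4/9 · 4/81 = 16/729; with total 4/81.
Normalising, the posterior is P(bag A | data) = 5/9, P(bag B | data) = 4/9.
Averaging over the posterior, P(purple next | data) = (2/3)(5/9) + (2/3)(4/9) = 2/3.

0.667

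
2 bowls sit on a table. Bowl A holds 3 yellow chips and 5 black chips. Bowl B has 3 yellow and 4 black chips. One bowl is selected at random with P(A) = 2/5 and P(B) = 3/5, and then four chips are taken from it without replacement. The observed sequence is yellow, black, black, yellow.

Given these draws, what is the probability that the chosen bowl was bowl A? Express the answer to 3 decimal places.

Under each hypothesis, the probability of the observed sequence is: P(data | bowl A) = (3/8)(5/7)(4/6)(2/5) = 1/14; P(data | bowl B) = (3/7)(4/6)(3/5)(2/4) = 3/35.
Multiplying each by its prior: 2/5 · 1/14 = 1/35, 3/5 · 3/35 = 9/175; summing to 2/25.
So P(bowl A | data) = (1/35) / (2/25) = 5/14.

0.357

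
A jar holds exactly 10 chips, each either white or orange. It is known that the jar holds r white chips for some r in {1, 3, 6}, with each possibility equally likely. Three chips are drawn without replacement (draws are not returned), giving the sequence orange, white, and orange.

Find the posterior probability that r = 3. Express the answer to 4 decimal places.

Under each hypothesis, the probability of the observed sequence is: P(data | r = 1) = (9/10)(1/9)(8/8) = 1/10; P(data | r = 3) = (7/10)(3/9)(6/8) = 7/40; P(data | r = 6) = (4/10)(6/9)(3/8) = 1/10.
Multiplying each by its prior: 1/3 · 1/10 = 1/30, 1/3 · 7/40 = 7/120, 1/3 · 1/10 = 1/30; summing to 1/8.
Therefore the posterior P(r = 3 | data) = (7/120) / (1/8) = 7/15.

0.4667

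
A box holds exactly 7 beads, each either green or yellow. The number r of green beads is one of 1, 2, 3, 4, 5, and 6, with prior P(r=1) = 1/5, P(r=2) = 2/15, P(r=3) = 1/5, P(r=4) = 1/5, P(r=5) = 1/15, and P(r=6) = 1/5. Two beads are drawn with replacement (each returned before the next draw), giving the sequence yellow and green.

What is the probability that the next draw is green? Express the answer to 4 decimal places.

For each hypothesis, P(data | H) works out to: P(data | r = 1) = (6/7)(1/7) = 6/49; P(data | r = 2) = (5/7)(2/7) = 10/49; P(data | r = 3) = (4/7)(3/7) = 12/49; P(data | r = 4) = (3/7)(4/7) = 12/49; P(data | r = 5) = (2/7)(5/7) = 10/49; P(data | r = 6) = (1/7)(6/7) = 6/49.
Multiplying each by its prior: 1/5 · 6/49 = 6/245, 2/15 · 10/49 = 4/147, 1/5 · 12/49 = 12/245, 1/5 · 12/49 = 12/245, 1/15 · 10/49 = 2/147, 1/5 · 6/49 = 6/245; with total 46/245.
Normalising, the posterior is P(r = 1 | data) = 3/23, P(r = 2 | data) = 10/69, P(r = 3 | data) = 6/23, P(r = 4 | data) = 6/23, P(r = 5 | data) = 5/69, P(r = 6 | data) = 3/23.
The predictive probability is P(green next | data) = (1/7)(3/23) + (2/7)(10/69) + (3/7)(6/23) + (4/7)(6/23) + (5/7)(5/69) + (6/7)(3/23) = 78/161.

0.4845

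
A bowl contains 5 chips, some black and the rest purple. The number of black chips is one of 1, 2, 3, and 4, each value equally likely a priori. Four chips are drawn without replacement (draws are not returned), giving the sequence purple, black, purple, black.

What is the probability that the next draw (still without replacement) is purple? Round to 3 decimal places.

The likelihood of the observed sequence under each hypothesis: P(data | r = 1) = (4/5)(1/4)(3/3)(0/2) = 0; P(data | r = 2) = (3/5)(2/4)(2/3)(1/2) = 1/10; P(data | r = 3) = (2/5)(3/4)(1/3)(2/2) = 1/10; P(data | r = 4) = (1/5)(4/4)(0/3) = 0.
Weighting by the prior gives 1/4 · 0 = 0, 1/4 · 1/10 = 1/40, 1/4 · 1/10 = 1/40, 1/4 · 0 = 0; these sum to 1/20.
Normalising, the posterior is P(r = 1 | data) = 0, P(r = 2 | data) = 1/2, P(r = 3 | data) = 1/2, P(r = 4 | data) = 0.
So P(purple next | data) = Σ P(purple next | H) P(H | data) = (1)(1/2) + (0)(1/2) = 1/2.

0.500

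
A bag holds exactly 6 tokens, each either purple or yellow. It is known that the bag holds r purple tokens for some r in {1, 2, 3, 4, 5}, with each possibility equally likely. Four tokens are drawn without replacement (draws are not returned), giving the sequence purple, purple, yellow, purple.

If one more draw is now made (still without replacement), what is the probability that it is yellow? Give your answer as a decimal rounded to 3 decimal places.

Compute the likelihood of the observed sequence for each case: P(data | r = 1) = (1/6)(0/5) = 0; P(data | r = 2) = (2/6)(1/5)(4/4)(0/3) = 0; P(data | r = 3) = (3/6)(2/5)(3/4)(1/3) = 1/20; P(data | r = 4) = (4/6)(3/5)(2/4)(2/3) = 2/15; P(data | r = 5) = (5/6)(4/5)(1/4)(3/3) = 1/6.
The prior-weighted likelihoods are 1/5 · 0 = 0, 1/5 · 0 = 0, 1/5 · 1/20 = 1/100, 1/5 · 2/15 = 2/75, 1/5 · 1/6 = 1/30; summing to 7/100.
Normalising, the posterior is P(r = 1 | data) = 0, P(r = 2 | data) = 0, P(r = 3 | data) = 1/7, P(r = 4 | data) = 8/21, P(r = 5 | data) = 10/21.
So P(yellow next | data) = Σ P(yellow next | H) P(H | data) = (1)(1/7) + (1/2)(8/21) + (0)(10/21) = 1/3.

0.333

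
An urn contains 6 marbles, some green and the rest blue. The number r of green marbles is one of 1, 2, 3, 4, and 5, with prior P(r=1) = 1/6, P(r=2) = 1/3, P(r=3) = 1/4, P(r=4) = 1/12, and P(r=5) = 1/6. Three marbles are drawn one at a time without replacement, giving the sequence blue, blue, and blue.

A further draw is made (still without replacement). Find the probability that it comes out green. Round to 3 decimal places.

0.521

Under each hypothesis, the probability of the observed sequence is: P(data | r = 1) = (5/6)(4/5)(3/4) = 1/2; P(data | r = 2) = (4/6)(3/5)(2/4) = 1/5; P(data | r = 3) = (3/6)(2/5)(1/4) = 1/20; P(data | r = 4) = (2/6)(1/5)(0/4) = 0; P(data | r = 5) = (1/6)(0/5) = 0.
Weighting by the prior gives 1/6 · 1/2 = 1/12, 1/3 · 1/5 = 1/15, 1/4 · 1/20 = 1/80, 1/12 · 0 = 0, 1/6 · 0 = 0; with total 13/80.
Normalising, the posterior is P(r = 1 | data) = 20/39, P(r = 2 | data) = 16/39, P(r = 3 | data) = 1/13, P(r = 4 | data) = 0, P(r = 5 | data) = 0.
So P(green next | data) = Σ P(green next | H) P(H | data) = (1/3)(20/39) + (2/3)(16/39) + (1)(1/13) = 61/117.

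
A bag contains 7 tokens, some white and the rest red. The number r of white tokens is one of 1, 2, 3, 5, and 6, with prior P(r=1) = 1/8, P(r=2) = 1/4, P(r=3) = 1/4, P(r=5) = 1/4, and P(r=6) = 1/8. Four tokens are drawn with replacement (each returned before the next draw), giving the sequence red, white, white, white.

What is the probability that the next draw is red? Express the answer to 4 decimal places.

0.3531

Under each hypothesis, the probability of the observed sequence is: P(data | r = 1) = (6/7)(1/7)(1/7)(1/7) = 0.002499; P(data | r = 2) = (5/7)(2/7)(2/7)(2/7) = 0.01666; P(data | r = 3) = (4/7)(3/7)(3/7)(3/7) = 0.044981; P(data | r = 5) = (2/7)(5/7)(5/7)(5/7) = 0.10412; P(data | r = 6) = (1/7)(6/7)(6/7)(6/7) = 0.089963.
Weighting by the prior gives 1/8 · 0.002499 = 0.00031237, 1/4 · 0.01666 = 0.0041649, 1/4 · 0.044981 = 0.011245, 1/4 · 0.10412 = 0.026031, 1/8 · 0.089963 = 0.011245; summing to 0.052999.
The posterior is then P(r = 1 | data) = 0.0058939, P(r = 2 | data) = 0.078585, P(r = 3 | data) = 0.21218, P(r = 5 | data) = 0.49116, P(r = 6 | data) = 0.21218.
So P(red next | data) = Σ P(red next | H) P(H | data) = (6/7)(0.0058939) + (5/7)(0.078585) + (4/7)(0.21218) + (2/7)(0.49116) + (1/7)(0.21218) = 0.35307.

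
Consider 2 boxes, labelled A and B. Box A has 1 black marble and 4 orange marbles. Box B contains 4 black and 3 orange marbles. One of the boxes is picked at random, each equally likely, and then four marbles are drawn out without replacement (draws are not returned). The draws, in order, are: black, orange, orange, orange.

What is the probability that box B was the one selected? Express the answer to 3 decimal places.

The likelihood of the observed sequence under each hypothesis: P(data | box A) = (1/5)(4/4)(3/3)(2/2) = 1/5; P(data | box B) = (4/7)(3/6)(2/5)(1/4) = 1/35.
Multiplying each by its prior: 1/2 · 1/5 = 1/10, 1/2 · 1/35 = 1/70; with total 4/35.
Hence P(box B | data) = (1/70) / (4/35) = 1/8.

0.125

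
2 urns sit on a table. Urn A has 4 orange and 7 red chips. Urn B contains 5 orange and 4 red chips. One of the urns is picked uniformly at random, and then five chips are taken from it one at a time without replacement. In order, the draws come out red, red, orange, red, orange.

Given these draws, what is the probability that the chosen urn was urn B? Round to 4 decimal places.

Compute the likelihood of the observed sequence for each case: P(data | urn A) = (7/11)(6/10)(4/9)(5/8)(3/7) = 0.045455; P(data | urn B) = (4/9)(3/8)(5/7)(2/6)(4/5) = 0.031746.
Weighting by the prior gives 1/2 · 0.045455 = 0.022727, 1/2 · 0.031746 = 0.015873; these sum to 0.0386.
So P(urn B | data) = (0.015873) / (0.0386) = 0.41121.

0.4112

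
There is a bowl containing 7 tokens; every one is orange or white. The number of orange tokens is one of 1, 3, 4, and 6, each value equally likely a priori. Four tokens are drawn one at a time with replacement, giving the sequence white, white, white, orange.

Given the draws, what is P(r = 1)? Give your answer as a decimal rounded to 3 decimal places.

0.414

Under each hypothesis, the probability of the observed sequence is: P(data | r = 1) = (6/7)(6/7)(6/7)(1/7) = 0.089963; P(data | r = 3) = (4/7)(4/7)(4/7)(3/7) = 0.079967; P(data | r = 4) = (3/7)(3/7)(3/7)(4/7) = 0.044981; P(data | r = 6) = (1/7)(1/7)(1/7)(6/7) = 0.002499.
Multiplying each by its prior: 1/4 · 0.089963 = 0.022491, 1/4 · 0.079967 = 0.019992, 1/4 · 0.044981 = 0.011245, 1/4 · 0.002499 = 0.00062474; these sum to 0.054352.
So P(r = 1 | data) = (0.022491) / (0.054352) = 0.41379.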